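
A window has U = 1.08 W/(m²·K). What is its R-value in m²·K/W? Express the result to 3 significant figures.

0.926 m²·K/W

R = 1/U = 1/1.08 = 0.9259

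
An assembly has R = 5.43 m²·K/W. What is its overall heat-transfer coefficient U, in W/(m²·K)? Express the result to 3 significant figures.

0.184 W/(m²·K)

U = 1/R = 1/5.43 = 0.1842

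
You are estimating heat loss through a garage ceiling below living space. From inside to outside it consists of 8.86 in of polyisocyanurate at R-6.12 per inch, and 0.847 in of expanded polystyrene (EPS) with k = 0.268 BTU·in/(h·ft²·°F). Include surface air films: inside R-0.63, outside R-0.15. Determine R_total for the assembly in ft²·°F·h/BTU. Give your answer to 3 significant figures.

8.86 × 6.12 = 54.22
0.847/0.268 = 3.16
R_total = 0.63 + 54.22 + 3.16 + 0.15 = 58.16 ft²·°F·h/BTU

58.2 ft²·°F·h/BTU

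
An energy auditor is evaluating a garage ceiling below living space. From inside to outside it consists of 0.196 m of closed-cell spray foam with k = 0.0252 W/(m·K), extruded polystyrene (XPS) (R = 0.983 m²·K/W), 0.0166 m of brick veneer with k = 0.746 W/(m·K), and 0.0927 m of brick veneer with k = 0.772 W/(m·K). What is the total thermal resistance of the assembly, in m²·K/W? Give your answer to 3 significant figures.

8.90 m²·K/W

0.196/0.0252 = 7.778
0.0166/0.746 = 0.02225
0.0927/0.772 = 0.1201
R_total = 7.778 + 0.983 + 0.02225 + 0.1201 = 8.903 m²·K/W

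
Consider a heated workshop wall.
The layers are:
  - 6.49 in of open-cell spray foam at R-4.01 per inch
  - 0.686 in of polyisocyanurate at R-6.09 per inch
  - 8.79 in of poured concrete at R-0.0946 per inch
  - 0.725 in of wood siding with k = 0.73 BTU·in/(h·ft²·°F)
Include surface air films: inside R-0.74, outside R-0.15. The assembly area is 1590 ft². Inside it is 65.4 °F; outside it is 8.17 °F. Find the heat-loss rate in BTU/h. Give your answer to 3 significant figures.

6.49 × 4.01 = 26.02
0.686 × 6.09 = 4.178
8.79 × 0.0946 = 0.8315
0.725/0.73 = 0.9932
R_total = 0.74 + 26.02 + 4.178 + 0.8315 + 0.9932 + 0.15 = 32.92 ft²·°F·h/BTU
Q = A·ΔT/R = 1590 × (65.4 − 8.17) / 32.92 = 2764 BTU/h

2760 BTU/h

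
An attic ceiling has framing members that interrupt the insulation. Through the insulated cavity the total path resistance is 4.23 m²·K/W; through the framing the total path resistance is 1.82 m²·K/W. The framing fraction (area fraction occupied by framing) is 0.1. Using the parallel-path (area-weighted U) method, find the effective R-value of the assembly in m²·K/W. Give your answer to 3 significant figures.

U_eff = 0.9/4.23 + 0.1/1.82 = 0.2128 + 0.05495 = 0.2677
R_eff = 1/U_eff = 3.735 m²·K/W

3.74 m²·K/W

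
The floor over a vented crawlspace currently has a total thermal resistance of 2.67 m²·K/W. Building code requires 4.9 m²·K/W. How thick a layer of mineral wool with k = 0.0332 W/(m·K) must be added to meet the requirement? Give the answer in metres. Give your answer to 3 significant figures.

0.0740 m

ΔR = 4.9 − 2.67 = 2.23 m²·K/W
L = ΔR × k = 2.23 × 0.0332 = 0.07404 m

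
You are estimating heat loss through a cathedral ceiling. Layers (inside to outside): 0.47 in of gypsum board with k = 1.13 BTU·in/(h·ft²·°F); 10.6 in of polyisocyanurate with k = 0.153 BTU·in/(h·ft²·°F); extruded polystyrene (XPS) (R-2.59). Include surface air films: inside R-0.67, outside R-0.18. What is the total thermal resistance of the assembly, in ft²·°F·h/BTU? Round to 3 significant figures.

73.1 ft²·°F·h/BTU

0.47/1.13 = 0.4159
10.6/0.153 = 69.28
R_total = 0.67 + 0.4159 + 69.28 + 2.59 + 0.18 = 73.14 ft²·°F·h/BTU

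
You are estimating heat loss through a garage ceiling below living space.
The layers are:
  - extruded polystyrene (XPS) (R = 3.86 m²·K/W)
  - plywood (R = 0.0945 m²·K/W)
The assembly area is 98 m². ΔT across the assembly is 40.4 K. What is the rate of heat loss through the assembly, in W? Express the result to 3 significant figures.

1000 W

R_total = 3.86 + 0.0945 = 3.954 m²·K/W
Q = A·ΔT/R = 98 × 40.4 / 3.954 = 1001 W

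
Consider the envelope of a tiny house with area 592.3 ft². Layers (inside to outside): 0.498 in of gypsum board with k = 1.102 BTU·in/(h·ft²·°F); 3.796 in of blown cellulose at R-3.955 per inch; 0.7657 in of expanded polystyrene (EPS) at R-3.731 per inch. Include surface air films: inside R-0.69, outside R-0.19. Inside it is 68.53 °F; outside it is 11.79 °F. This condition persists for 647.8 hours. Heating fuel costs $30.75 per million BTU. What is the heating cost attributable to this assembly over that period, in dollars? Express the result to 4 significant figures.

34.86 dollars

0.498/1.102 = 0.45191
3.796 × 3.955 = 15.013
0.7657 × 3.731 = 2.8568
R_total = 0.69 + 0.45191 + 15.013 + 2.8568 + 0.19 = 19.202 ft²·°F·h/BTU
Q = 592.3 × (68.53 − 11.79) / 19.202 = 1750.2 BTU/h
E = 1750.2 × 647.8 = 1133800 BTU
Cost = 1133800/10⁶ × 30.75 = $34.864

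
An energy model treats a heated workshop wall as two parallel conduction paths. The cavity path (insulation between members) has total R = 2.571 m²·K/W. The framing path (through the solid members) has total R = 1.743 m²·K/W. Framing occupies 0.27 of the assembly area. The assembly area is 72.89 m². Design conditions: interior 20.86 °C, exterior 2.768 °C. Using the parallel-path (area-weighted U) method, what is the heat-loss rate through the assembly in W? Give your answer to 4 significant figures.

U_eff = 0.73/2.571 + 0.27/1.743 = 0.28394 + 0.15491 = 0.43884
R_eff = 1/U_eff = 2.2787 m²·K/W
Q = 72.89 × (20.86 − 2.768) / 2.2787 = 578.71 W

578.7 W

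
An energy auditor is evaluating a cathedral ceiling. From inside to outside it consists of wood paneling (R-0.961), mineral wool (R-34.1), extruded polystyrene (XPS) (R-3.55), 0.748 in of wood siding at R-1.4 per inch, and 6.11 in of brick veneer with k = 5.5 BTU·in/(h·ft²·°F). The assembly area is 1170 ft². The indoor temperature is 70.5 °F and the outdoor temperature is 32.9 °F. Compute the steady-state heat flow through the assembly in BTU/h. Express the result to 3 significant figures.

1080 BTU/h

0.748 × 1.4 = 1.047
6.11/5.5 = 1.111
R_total = 0.961 + 34.1 + 3.55 + 1.047 + 1.111 = 40.77 ft²·°F·h/BTU
Q = A·ΔT/R = 1170 × (70.5 − 32.9) / 40.77 = 1079 BTU/h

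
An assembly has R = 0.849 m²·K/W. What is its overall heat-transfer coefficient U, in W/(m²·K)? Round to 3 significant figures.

U = 1/R = 1/0.849 = 1.178

1.18 W/(m²·K)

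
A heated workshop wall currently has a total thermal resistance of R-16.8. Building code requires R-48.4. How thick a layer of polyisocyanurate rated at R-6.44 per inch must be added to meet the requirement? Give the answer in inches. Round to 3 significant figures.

4.91 in

ΔR = 48.4 − 16.8 = 31.6 ft²·°F·h/BTU
L = ΔR / (R/in) = 31.6/6.44 = 4.907 in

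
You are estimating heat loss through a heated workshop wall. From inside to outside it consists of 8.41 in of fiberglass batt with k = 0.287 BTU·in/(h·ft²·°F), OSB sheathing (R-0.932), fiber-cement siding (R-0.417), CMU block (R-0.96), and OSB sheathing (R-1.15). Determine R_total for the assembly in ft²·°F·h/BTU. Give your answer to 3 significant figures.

8.41/0.287 = 29.3
R_total = 29.3 + 0.932 + 0.417 + 0.96 + 1.15 = 32.76 ft²·°F·h/BTU

32.8 ft²·°F·h/BTU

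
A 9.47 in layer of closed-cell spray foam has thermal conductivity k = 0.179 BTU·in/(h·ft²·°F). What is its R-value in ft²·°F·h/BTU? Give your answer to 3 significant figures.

R = L/k = 9.47/0.179 = 52.91 ft²·°F·h/BTU

52.9 ft²·°F·h/BTU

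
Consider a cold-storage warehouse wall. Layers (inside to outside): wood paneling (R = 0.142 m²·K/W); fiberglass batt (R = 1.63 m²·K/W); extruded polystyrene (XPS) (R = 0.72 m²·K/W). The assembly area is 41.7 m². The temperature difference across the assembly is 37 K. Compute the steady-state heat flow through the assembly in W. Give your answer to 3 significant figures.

R_total = 0.142 + 1.63 + 0.72 = 2.492 m²·K/W
Q = A·ΔT/R = 41.7 × 37 / 2.492 = 619.1 W

619 W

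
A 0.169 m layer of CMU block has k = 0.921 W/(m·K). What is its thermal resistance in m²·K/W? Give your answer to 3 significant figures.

R = L/k = 0.169/0.921 = 0.1835 m²·K/W

0.183 m²·K/W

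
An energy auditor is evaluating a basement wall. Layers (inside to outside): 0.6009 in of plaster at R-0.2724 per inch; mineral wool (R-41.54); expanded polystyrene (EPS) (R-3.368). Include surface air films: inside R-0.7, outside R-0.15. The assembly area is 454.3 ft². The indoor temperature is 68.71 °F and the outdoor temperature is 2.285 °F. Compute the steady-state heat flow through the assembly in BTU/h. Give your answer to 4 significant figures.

0.6009 × 0.2724 = 0.16369
R_total = 0.7 + 0.16369 + 41.54 + 3.368 + 0.15 = 45.922 ft²·°F·h/BTU
Q = A·ΔT/R = 454.3 × (68.71 − 2.285) / 45.922 = 657.14 BTU/h

657.1 BTU/h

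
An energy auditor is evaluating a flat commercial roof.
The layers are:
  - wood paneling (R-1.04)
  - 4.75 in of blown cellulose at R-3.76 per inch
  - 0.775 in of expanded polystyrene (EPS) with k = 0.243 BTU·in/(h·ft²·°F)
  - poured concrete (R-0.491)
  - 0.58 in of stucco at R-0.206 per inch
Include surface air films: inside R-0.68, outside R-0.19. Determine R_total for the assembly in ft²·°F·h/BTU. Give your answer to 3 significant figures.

4.75 × 3.76 = 17.86
0.775/0.243 = 3.189
0.58 × 0.206 = 0.1195
R_total = 0.68 + 1.04 + 17.86 + 3.189 + 0.491 + 0.1195 + 0.19 = 23.57 ft²·°F·h/BTU

23.6 ft²·°F·h/BTU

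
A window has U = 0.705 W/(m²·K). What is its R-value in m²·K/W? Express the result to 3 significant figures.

R = 1/U = 1/0.705 = 1.418

1.42 m²·K/W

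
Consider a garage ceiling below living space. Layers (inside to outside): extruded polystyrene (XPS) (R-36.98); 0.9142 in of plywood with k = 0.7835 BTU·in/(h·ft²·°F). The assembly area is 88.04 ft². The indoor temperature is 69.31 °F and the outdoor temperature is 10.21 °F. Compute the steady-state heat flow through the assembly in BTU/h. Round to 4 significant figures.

136.4 BTU/h

0.9142/0.7835 = 1.1668
R_total = 36.98 + 1.1668 = 38.147 ft²·°F·h/BTU
Q = A·ΔT/R = 88.04 × (69.31 − 10.21) / 38.147 = 136.4 BTU/h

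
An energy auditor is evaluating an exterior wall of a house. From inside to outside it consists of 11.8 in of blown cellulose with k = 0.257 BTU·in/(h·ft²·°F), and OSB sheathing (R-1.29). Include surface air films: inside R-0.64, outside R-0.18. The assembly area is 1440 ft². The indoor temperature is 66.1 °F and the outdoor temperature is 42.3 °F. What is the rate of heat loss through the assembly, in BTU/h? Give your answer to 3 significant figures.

714 BTU/h

11.8/0.257 = 45.91
R_total = 0.64 + 45.91 + 1.29 + 0.18 = 48.02 ft²·°F·h/BTU
Q = A·ΔT/R = 1440 × (66.1 − 42.3) / 48.02 = 713.6 BTU/h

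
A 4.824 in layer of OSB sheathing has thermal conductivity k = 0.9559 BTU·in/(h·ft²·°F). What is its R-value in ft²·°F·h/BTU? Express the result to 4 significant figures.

5.047 ft²·°F·h/BTU

R = L/k = 4.824/0.9559 = 5.0466 ft²·°F·h/BTU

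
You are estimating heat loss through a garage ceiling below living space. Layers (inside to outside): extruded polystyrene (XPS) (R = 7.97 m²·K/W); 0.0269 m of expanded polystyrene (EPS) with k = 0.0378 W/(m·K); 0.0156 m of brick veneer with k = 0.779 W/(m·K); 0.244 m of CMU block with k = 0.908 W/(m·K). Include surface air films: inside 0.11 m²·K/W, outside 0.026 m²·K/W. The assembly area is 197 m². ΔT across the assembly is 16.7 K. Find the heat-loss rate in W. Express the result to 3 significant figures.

0.0269/0.0378 = 0.7116
0.0156/0.779 = 0.02003
0.244/0.908 = 0.2687
R_total = 0.11 + 7.97 + 0.7116 + 0.02003 + 0.2687 + 0.026 = 9.106 m²·K/W
Q = A·ΔT/R = 197 × 16.7 / 9.106 = 361.3 W

361 W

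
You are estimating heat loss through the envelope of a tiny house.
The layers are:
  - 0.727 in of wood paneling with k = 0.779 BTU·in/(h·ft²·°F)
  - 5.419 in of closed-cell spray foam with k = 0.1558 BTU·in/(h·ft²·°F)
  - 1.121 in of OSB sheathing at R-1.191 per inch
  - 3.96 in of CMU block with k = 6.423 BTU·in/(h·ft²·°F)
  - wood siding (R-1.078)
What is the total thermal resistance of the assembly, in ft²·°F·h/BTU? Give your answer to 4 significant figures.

38.74 ft²·°F·h/BTU

0.727/0.779 = 0.93325
5.419/0.1558 = 34.782
1.121 × 1.191 = 1.3351
3.96/6.423 = 0.61653
R_total = 0.93325 + 34.782 + 1.3351 + 0.61653 + 1.078 = 38.745 ft²·°F·h/BTU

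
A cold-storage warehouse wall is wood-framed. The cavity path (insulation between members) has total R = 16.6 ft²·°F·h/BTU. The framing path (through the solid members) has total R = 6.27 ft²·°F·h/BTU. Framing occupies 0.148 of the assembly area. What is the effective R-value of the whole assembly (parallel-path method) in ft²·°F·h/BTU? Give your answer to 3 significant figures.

U_eff = 0.852/16.6 + 0.148/6.27 = 0.05133 + 0.0236 = 0.07493
R_eff = 1/U_eff = 13.35 ft²·°F·h/BTU

13.3 ft²·°F·h/BTU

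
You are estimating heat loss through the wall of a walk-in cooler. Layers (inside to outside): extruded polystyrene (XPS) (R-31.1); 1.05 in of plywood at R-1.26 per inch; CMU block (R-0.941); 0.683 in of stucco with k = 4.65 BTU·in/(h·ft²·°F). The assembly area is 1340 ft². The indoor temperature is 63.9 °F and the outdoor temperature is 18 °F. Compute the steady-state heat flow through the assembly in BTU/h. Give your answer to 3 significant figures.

1840 BTU/h

1.05 × 1.26 = 1.323
0.683/4.65 = 0.1469
R_total = 31.1 + 1.323 + 0.941 + 0.1469 = 33.51 ft²·°F·h/BTU
Q = A·ΔT/R = 1340 × (63.9 − 18) / 33.51 = 1835 BTU/h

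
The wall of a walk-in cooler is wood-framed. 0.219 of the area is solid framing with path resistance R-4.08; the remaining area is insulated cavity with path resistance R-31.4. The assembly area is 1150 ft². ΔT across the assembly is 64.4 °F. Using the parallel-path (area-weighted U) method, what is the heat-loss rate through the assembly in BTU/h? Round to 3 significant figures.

U_eff = 0.781/31.4 + 0.219/4.08 = 0.02487 + 0.05368 = 0.07855
R_eff = 1/U_eff = 12.73 ft²·°F·h/BTU
Q = 1150 × 64.4 / 12.73 = 5817 BTU/h

5820 BTU/h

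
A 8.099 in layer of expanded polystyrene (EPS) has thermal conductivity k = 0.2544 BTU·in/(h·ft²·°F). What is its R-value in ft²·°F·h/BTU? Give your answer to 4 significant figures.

R = L/k = 8.099/0.2544 = 31.836 ft²·°F·h/BTU

31.84 ft²·°F·h/BTU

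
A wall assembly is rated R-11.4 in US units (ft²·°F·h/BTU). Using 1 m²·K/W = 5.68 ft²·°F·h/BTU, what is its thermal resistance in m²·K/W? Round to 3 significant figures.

R_SI = 11.4/5.68 = 2.007

2.01 m²·K/W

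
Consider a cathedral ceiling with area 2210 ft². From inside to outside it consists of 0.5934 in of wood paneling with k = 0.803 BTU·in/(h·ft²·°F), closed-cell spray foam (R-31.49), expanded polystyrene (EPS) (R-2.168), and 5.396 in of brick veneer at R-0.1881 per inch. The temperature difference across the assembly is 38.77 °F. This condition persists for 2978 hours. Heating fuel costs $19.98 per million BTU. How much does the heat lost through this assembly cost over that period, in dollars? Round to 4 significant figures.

0.5934/0.803 = 0.73898
5.396 × 0.1881 = 1.015
R_total = 0.73898 + 31.49 + 2.168 + 1.015 = 35.412 ft²·°F·h/BTU
Q = 2210 × 38.77 / 35.412 = 2419.6 BTU/h
E = 2419.6 × 2978 = 7205500 BTU
Cost = 7205500/10⁶ × 19.98 = $143.97

144.0 dollars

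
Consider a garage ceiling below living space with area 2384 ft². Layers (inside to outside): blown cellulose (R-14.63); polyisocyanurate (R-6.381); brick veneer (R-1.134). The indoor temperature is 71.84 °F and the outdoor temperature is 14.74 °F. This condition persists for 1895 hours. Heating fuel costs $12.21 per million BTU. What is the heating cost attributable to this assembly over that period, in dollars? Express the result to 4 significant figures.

R_total = 14.63 + 6.381 + 1.134 = 22.145 ft²·°F·h/BTU
Q = 2384 × (71.84 − 14.74) / 22.145 = 6147 BTU/h
E = 6147 × 1895 = 11649000 BTU
Cost = 11649000/10⁶ × 12.21 = $142.23

142.2 dollars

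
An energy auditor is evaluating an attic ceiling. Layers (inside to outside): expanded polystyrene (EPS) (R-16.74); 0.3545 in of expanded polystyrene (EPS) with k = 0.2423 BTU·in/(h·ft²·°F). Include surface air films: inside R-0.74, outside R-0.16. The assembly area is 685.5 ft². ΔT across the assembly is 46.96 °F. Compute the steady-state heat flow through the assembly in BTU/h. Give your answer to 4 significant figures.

0.3545/0.2423 = 1.4631
R_total = 0.74 + 16.74 + 1.4631 + 0.16 = 19.103 ft²·°F·h/BTU
Q = A·ΔT/R = 685.5 × 46.96 / 19.103 = 1685.1 BTU/h

1685 BTU/h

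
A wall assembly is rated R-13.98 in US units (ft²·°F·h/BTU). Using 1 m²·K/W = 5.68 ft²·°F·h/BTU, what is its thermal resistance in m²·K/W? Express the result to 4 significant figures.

R_SI = 13.98/5.68 = 2.4613

2.461 m²·K/W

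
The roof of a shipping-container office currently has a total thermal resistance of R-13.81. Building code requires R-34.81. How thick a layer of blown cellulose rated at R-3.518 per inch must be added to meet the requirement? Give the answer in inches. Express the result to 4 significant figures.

5.969 in

ΔR = 34.81 − 13.81 = 21 ft²·°F·h/BTU
L = ΔR / (R/in) = 21/3.518 = 5.9693 in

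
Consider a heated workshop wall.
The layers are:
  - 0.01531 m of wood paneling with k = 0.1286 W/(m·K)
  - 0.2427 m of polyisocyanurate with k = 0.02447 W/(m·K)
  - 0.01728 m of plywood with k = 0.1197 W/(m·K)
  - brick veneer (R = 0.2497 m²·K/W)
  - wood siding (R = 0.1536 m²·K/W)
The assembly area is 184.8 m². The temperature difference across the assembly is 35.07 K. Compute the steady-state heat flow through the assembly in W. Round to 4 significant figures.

612.3 W

0.01531/0.1286 = 0.11905
0.2427/0.02447 = 9.9183
0.01728/0.1197 = 0.14436
R_total = 0.11905 + 9.9183 + 0.14436 + 0.2497 + 0.1536 = 10.585 m²·K/W
Q = A·ΔT/R = 184.8 × 35.07 / 10.585 = 612.28 W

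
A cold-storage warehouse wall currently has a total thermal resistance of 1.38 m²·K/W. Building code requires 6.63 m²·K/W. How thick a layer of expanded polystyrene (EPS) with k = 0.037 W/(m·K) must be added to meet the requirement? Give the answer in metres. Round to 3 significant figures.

0.194 m

ΔR = 6.63 − 1.38 = 5.25 m²·K/W
L = ΔR × k = 5.25 × 0.037 = 0.1942 m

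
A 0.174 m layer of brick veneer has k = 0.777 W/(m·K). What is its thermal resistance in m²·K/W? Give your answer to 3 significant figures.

R = L/k = 0.174/0.777 = 0.2239 m²·K/W

0.224 m²·K/W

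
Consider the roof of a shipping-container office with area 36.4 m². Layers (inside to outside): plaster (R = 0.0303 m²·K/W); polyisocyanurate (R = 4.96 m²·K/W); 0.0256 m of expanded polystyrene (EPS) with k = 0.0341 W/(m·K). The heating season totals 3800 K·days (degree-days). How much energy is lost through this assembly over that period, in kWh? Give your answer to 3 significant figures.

578 kWh

0.0256/0.0341 = 0.7507
R_total = 0.0303 + 4.96 + 0.7507 = 5.741 m²·K/W
E = A × HDD × 24 / R / 1000 = 36.4 × 3800 × 24 / 5.741 / 1000 = 578.2 kWh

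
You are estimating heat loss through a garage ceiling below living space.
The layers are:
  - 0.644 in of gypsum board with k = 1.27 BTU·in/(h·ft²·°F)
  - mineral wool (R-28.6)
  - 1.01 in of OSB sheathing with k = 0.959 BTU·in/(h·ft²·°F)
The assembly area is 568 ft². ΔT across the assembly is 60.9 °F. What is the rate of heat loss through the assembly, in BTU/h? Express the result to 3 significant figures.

0.644/1.27 = 0.5071
1.01/0.959 = 1.053
R_total = 0.5071 + 28.6 + 1.053 = 30.16 ft²·°F·h/BTU
Q = A·ΔT/R = 568 × 60.9 / 30.16 = 1147 BTU/h

1150 BTU/h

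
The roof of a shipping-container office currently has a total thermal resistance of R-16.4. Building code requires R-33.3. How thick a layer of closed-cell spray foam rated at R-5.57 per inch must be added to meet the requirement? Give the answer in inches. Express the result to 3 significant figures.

ΔR = 33.3 − 16.4 = 16.9 ft²·°F·h/BTU
L = ΔR / (R/in) = 16.9/5.57 = 3.034 in

3.03 in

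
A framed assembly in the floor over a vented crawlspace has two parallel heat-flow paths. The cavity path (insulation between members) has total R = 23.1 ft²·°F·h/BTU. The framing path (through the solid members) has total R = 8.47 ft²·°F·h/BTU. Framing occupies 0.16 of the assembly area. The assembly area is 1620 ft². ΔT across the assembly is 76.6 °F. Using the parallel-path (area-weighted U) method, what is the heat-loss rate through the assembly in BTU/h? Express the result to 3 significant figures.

U_eff = 0.84/23.1 + 0.16/8.47 = 0.03636 + 0.01889 = 0.05525
R_eff = 1/U_eff = 18.1 ft²·°F·h/BTU
Q = 1620 × 76.6 / 18.1 = 6857 BTU/h

6860 BTU/h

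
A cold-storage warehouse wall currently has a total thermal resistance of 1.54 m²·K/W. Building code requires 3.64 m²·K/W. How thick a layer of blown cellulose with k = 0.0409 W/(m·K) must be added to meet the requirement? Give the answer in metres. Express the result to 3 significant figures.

0.0859 m

ΔR = 3.64 − 1.54 = 2.1 m²·K/W
L = ΔR × k = 2.1 × 0.0409 = 0.08589 m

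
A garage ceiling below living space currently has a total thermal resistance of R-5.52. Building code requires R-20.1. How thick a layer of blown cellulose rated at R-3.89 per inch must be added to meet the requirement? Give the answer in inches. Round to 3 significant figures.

ΔR = 20.1 − 5.52 = 14.58 ft²·°F·h/BTU
L = ΔR / (R/in) = 14.58/3.89 = 3.748 in

3.75 in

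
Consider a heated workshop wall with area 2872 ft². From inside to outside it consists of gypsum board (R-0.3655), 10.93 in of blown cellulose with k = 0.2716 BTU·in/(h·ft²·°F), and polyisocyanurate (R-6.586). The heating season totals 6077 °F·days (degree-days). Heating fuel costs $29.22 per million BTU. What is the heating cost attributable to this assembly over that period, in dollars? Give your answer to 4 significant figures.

10.93/0.2716 = 40.243
R_total = 0.3655 + 40.243 + 6.586 = 47.195 ft²·°F·h/BTU
E = A × HDD × 24 / R = 2872 × 6077 × 24 / 47.195 = 8875500 BTU
Cost = 8875500/10⁶ × 29.22 = $259.34

259.3 dollars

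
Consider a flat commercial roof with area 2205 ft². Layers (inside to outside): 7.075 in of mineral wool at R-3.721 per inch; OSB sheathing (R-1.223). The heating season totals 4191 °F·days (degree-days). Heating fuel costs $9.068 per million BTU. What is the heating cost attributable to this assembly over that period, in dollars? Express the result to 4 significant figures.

73.00 dollars

7.075 × 3.721 = 26.326
R_total = 26.326 + 1.223 = 27.549 ft²·°F·h/BTU
E = A × HDD × 24 / R = 2205 × 4191 × 24 / 27.549 = 8050600 BTU
Cost = 8050600/10⁶ × 9.068 = $73.003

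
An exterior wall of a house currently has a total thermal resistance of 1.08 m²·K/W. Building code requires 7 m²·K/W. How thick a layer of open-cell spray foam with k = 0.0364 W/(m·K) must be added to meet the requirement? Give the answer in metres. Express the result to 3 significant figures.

0.215 m

ΔR = 7 − 1.08 = 5.92 m²·K/W
L = ΔR × k = 5.92 × 0.0364 = 0.2155 m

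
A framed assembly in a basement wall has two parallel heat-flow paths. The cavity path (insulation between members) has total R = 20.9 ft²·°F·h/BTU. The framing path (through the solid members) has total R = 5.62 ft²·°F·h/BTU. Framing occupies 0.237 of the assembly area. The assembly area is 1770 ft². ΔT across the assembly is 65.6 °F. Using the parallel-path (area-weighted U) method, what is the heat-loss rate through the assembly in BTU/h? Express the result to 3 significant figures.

U_eff = 0.763/20.9 + 0.237/5.62 = 0.03651 + 0.04217 = 0.07868
R_eff = 1/U_eff = 12.71 ft²·°F·h/BTU
Q = 1770 × 65.6 / 12.71 = 9135 BTU/h

9140 BTU/h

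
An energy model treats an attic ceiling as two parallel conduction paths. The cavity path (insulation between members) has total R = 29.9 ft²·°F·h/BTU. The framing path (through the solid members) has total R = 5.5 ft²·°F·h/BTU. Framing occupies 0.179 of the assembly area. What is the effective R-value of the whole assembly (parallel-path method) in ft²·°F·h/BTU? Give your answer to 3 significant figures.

U_eff = 0.821/29.9 + 0.179/5.5 = 0.02746 + 0.03255 = 0.06
R_eff = 1/U_eff = 16.67 ft²·°F·h/BTU

16.7 ft²·°F·h/BTU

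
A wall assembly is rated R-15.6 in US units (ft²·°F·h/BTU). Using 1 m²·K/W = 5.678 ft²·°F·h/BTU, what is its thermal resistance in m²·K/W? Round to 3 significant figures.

R_SI = 15.6/5.678 = 2.747

2.75 m²·K/W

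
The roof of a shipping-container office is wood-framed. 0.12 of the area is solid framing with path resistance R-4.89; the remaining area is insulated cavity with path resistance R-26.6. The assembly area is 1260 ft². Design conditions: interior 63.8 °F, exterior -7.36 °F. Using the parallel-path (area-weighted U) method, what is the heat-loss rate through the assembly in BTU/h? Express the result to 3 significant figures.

5170 BTU/h

U_eff = 0.88/26.6 + 0.12/4.89 = 0.03308 + 0.02454 = 0.05762
R_eff = 1/U_eff = 17.35 ft²·°F·h/BTU
Q = 1260 × (63.8 − (-7.36)) / 17.35 = 5167 BTU/h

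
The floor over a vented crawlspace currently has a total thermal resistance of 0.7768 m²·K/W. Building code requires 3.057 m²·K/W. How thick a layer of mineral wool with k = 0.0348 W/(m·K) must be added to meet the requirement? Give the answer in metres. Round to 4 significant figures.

0.07935 m

ΔR = 3.057 − 0.7768 = 2.2802 m²·K/W
L = ΔR × k = 2.2802 × 0.0348 = 0.079351 m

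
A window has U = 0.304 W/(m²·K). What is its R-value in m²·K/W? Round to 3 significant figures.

3.29 m²·K/W

R = 1/U = 1/0.304 = 3.289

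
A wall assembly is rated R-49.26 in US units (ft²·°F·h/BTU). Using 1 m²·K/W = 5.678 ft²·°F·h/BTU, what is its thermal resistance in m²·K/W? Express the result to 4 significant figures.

8.676 m²·K/W

R_SI = 49.26/5.678 = 8.6756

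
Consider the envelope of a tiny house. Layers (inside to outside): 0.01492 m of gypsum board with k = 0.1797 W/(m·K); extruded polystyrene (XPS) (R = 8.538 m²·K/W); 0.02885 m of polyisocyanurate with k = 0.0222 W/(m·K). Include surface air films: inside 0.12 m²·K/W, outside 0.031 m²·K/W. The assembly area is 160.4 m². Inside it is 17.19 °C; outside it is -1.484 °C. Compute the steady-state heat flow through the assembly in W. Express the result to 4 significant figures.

0.01492/0.1797 = 0.083027
0.02885/0.0222 = 1.2995
R_total = 0.12 + 0.083027 + 8.538 + 1.2995 + 0.031 = 10.072 m²·K/W
Q = A·ΔT/R = 160.4 × (17.19 − (-1.484)) / 10.072 = 297.4 W

297.4 W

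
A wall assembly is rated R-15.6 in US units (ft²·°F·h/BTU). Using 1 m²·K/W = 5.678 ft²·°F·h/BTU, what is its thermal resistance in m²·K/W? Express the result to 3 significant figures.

R_SI = 15.6/5.678 = 2.747

2.75 m²·K/W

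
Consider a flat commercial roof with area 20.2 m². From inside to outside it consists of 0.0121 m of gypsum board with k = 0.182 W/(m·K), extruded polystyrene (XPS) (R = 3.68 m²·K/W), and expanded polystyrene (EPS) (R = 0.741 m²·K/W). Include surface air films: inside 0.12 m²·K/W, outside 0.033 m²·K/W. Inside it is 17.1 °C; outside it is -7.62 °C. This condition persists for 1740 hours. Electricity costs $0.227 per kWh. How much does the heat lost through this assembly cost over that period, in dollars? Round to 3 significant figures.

0.0121/0.182 = 0.06648
R_total = 0.12 + 0.06648 + 3.68 + 0.741 + 0.033 = 4.64 m²·K/W
Q = 20.2 × (17.1 − (-7.62)) / 4.64 = 107.6 W
E = 107.6 W × 1740 h / 1000 = 187.2 kWh
Cost = 187.2 × 0.227 = $42.5

42.5 dollars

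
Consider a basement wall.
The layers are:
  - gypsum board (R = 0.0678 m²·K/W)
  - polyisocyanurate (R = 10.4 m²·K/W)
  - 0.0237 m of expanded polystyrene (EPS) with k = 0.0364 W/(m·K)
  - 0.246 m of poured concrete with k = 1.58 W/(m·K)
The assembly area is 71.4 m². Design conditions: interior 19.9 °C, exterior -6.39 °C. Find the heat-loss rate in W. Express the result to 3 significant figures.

0.0237/0.0364 = 0.6511
0.246/1.58 = 0.1557
R_total = 0.0678 + 10.4 + 0.6511 + 0.1557 = 11.27 m²·K/W
Q = A·ΔT/R = 71.4 × (19.9 − (-6.39)) / 11.27 = 166.5 W

166 W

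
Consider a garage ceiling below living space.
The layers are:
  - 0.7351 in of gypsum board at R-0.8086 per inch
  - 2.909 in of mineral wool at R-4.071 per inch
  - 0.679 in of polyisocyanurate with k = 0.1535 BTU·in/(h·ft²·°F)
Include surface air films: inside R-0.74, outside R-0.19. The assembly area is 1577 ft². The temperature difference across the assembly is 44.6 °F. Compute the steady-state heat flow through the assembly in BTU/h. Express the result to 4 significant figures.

3953 BTU/h

0.7351 × 0.8086 = 0.5944
2.909 × 4.071 = 11.843
0.679/0.1535 = 4.4235
R_total = 0.74 + 0.5944 + 11.843 + 4.4235 + 0.19 = 17.79 ft²·°F·h/BTU
Q = A·ΔT/R = 1577 × 44.6 / 17.79 = 3953.5 BTU/h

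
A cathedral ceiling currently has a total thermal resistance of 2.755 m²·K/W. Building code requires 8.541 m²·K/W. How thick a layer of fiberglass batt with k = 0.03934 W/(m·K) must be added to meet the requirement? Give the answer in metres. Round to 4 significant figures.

ΔR = 8.541 − 2.755 = 5.786 m²·K/W
L = ΔR × k = 5.786 × 0.03934 = 0.22762 m

0.2276 m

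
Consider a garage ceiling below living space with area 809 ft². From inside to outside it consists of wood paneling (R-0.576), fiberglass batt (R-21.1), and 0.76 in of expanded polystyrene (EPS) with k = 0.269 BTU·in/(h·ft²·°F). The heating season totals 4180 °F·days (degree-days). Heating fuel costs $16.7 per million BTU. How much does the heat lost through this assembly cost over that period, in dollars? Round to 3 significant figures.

55.3 dollars

0.76/0.269 = 2.825
R_total = 0.576 + 21.1 + 2.825 = 24.5 ft²·°F·h/BTU
E = A × HDD × 24 / R = 809 × 4180 × 24 / 24.5 = 3312000 BTU
Cost = 3312000/10⁶ × 16.7 = $55.32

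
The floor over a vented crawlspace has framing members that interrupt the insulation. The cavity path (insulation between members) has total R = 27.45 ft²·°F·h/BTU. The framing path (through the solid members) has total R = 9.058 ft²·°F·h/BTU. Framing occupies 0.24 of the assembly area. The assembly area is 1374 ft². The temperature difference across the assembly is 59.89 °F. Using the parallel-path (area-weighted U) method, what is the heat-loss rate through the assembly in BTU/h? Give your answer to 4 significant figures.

U_eff = 0.76/27.45 + 0.24/9.058 = 0.027687 + 0.026496 = 0.054183
R_eff = 1/U_eff = 18.456 ft²·°F·h/BTU
Q = 1374 × 59.89 / 18.456 = 4458.6 BTU/h

4459 BTU/h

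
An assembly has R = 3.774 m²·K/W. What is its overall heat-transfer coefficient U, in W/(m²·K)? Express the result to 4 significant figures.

0.2650 W/(m²·K)

U = 1/R = 1/3.774 = 0.26497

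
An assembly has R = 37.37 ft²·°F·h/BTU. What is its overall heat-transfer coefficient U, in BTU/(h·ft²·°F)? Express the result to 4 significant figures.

U = 1/R = 1/37.37 = 0.026759

0.02676 BTU/(h·ft²·°F)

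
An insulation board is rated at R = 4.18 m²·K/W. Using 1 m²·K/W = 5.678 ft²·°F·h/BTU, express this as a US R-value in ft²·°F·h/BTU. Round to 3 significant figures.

R_US = 4.18 × 5.678 = 23.73

23.7 ft²·°F·h/BTU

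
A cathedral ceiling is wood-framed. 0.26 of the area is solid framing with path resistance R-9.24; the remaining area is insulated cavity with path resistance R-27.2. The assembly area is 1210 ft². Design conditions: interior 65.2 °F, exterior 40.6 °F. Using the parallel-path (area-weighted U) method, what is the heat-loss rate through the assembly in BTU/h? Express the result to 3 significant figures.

U_eff = 0.74/27.2 + 0.26/9.24 = 0.02721 + 0.02814 = 0.05534
R_eff = 1/U_eff = 18.07 ft²·°F·h/BTU
Q = 1210 × (65.2 − 40.6) / 18.07 = 1647 BTU/h

1650 BTU/h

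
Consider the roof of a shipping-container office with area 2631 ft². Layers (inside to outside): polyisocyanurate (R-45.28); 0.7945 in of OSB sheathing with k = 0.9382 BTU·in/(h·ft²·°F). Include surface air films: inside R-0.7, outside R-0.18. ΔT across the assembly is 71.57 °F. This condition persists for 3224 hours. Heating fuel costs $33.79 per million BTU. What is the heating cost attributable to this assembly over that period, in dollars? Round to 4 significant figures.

436.4 dollars

0.7945/0.9382 = 0.84683
R_total = 0.7 + 45.28 + 0.84683 + 0.18 = 47.007 ft²·°F·h/BTU
Q = 2631 × 71.57 / 47.007 = 4005.8 BTU/h
E = 4005.8 × 3224 = 12915000 BTU
Cost = 12915000/10⁶ × 33.79 = $436.39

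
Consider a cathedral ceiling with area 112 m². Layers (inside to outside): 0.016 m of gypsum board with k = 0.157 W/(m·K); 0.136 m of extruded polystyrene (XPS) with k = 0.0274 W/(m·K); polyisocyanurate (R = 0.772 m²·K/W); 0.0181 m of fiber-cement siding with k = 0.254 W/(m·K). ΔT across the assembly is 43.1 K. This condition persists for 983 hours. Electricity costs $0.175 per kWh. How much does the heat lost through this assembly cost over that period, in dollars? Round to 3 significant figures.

141 dollars

0.016/0.157 = 0.1019
0.136/0.0274 = 4.964
0.0181/0.254 = 0.07126
R_total = 0.1019 + 4.964 + 0.772 + 0.07126 = 5.909 m²·K/W
Q = 112 × 43.1 / 5.909 = 817 W
E = 817 W × 983 h / 1000 = 803.1 kWh
Cost = 803.1 × 0.175 = $140.5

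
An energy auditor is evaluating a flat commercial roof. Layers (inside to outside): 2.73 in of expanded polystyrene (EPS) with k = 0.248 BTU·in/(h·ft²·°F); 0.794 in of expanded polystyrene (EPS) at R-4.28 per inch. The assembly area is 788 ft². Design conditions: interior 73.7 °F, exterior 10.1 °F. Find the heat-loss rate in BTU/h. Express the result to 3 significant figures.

2.73/0.248 = 11.01
0.794 × 4.28 = 3.398
R_total = 11.01 + 3.398 = 14.41 ft²·°F·h/BTU
Q = A·ΔT/R = 788 × (73.7 − 10.1) / 14.41 = 3479 BTU/h

3480 BTU/h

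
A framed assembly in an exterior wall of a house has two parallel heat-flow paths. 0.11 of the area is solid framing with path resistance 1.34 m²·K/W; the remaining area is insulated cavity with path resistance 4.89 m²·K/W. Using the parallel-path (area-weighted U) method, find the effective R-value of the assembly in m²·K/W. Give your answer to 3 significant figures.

U_eff = 0.89/4.89 + 0.11/1.34 = 0.182 + 0.08209 = 0.2641
R_eff = 1/U_eff = 3.787 m²·K/W

3.79 m²·K/W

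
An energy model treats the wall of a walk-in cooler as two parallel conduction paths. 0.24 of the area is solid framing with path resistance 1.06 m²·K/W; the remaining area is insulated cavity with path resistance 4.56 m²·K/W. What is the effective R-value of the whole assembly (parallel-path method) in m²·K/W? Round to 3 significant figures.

U_eff = 0.76/4.56 + 0.24/1.06 = 0.1667 + 0.2264 = 0.3931
R_eff = 1/U_eff = 2.544 m²·K/W

2.54 m²·K/W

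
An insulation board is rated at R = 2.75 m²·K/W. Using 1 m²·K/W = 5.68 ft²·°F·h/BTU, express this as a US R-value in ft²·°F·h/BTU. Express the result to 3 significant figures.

15.6 ft²·°F·h/BTU

R_US = 2.75 × 5.68 = 15.62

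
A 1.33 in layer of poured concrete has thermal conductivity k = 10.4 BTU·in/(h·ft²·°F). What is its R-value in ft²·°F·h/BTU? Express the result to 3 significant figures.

R = L/k = 1.33/10.4 = 0.1279 ft²·°F·h/BTU

0.128 ft²·°F·h/BTU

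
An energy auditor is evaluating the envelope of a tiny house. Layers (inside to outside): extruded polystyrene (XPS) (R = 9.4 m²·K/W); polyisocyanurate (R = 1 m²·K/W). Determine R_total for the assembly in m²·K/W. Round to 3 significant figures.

R_total = 9.4 + 1 = 10.4 m²·K/W

10.4 m²·K/W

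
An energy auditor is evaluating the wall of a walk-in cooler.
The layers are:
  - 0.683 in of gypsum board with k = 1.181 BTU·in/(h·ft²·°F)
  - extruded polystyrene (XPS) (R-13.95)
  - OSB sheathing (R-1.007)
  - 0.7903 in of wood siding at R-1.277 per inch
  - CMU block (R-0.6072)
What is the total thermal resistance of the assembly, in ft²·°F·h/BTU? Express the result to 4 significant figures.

17.15 ft²·°F·h/BTU

0.683/1.181 = 0.57832
0.7903 × 1.277 = 1.0092
R_total = 0.57832 + 13.95 + 1.007 + 1.0092 + 0.6072 = 17.152 ft²·°F·h/BTU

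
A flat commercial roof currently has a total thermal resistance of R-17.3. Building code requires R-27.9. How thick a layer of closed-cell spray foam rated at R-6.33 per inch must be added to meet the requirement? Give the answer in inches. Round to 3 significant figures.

ΔR = 27.9 − 17.3 = 10.6 ft²·°F·h/BTU
L = ΔR / (R/in) = 10.6/6.33 = 1.675 in

1.67 in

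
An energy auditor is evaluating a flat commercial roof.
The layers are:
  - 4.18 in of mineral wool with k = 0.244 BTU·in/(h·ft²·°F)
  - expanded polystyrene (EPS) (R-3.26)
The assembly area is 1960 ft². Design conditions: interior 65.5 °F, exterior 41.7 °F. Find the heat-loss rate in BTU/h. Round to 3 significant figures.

2290 BTU/h

4.18/0.244 = 17.13
R_total = 17.13 + 3.26 = 20.39 ft²·°F·h/BTU
Q = A·ΔT/R = 1960 × (65.5 − 41.7) / 20.39 = 2288 BTU/h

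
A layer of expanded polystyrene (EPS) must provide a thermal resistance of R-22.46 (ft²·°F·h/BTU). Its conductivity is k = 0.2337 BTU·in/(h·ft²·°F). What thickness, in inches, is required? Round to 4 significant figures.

5.249 in

L = R × k = 22.46 × 0.2337 = 5.2489 in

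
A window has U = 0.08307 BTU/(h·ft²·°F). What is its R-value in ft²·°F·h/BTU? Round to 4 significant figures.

12.04 ft²·°F·h/BTU

R = 1/U = 1/0.08307 = 12.038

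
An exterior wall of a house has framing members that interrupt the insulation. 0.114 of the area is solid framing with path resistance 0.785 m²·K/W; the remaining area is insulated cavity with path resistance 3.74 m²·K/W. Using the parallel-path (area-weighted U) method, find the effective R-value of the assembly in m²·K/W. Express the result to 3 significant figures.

U_eff = 0.886/3.74 + 0.114/0.785 = 0.2369 + 0.1452 = 0.3821
R_eff = 1/U_eff = 2.617 m²·K/W

2.62 m²·K/W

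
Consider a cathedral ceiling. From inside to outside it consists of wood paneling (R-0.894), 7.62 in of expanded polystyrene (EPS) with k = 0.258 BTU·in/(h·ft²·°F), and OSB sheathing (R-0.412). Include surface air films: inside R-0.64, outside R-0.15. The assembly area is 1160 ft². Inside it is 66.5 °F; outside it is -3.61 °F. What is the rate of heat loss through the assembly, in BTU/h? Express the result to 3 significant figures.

2570 BTU/h

7.62/0.258 = 29.53
R_total = 0.64 + 0.894 + 29.53 + 0.412 + 0.15 = 31.63 ft²·°F·h/BTU
Q = A·ΔT/R = 1160 × (66.5 − (-3.61)) / 31.63 = 2571 BTU/h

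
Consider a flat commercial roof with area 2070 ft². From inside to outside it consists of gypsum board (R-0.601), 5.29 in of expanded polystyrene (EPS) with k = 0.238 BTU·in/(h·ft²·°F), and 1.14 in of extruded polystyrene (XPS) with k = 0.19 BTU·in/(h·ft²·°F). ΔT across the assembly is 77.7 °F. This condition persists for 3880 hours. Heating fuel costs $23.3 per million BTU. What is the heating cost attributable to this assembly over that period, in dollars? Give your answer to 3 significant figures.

5.29/0.238 = 22.23
1.14/0.19 = 6
R_total = 0.601 + 22.23 + 6 = 28.83 ft²·°F·h/BTU
Q = 2070 × 77.7 / 28.83 = 5579 BTU/h
E = 5579 × 3880 = 21650000 BTU
Cost = 21650000/10⁶ × 23.3 = $504.4

504 dollars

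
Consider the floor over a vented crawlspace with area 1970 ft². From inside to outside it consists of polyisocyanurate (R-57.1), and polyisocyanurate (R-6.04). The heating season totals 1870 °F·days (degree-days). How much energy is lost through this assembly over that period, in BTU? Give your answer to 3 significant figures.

R_total = 57.1 + 6.04 = 63.14 ft²·°F·h/BTU
E = A × HDD × 24 / R = 1970 × 1870 × 24 / 63.14 = 1400000 BTU

1400000 BTU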